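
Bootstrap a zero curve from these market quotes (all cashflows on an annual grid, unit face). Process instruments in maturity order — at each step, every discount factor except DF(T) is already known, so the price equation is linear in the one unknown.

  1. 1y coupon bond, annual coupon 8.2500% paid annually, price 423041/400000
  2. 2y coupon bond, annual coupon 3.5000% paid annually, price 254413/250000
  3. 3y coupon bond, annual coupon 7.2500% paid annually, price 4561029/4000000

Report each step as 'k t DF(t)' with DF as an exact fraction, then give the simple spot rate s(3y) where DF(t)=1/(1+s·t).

1 1 977/1000
2 2 4751/5000
3 3 9329/10000
s(3y) = (1/(9329/10000) − 1)/(3) = 671/27987 ≈ 2.3975%

step 1 [1y] bond c/1=33/400: DF=(423041/400000 − 33/400·(0))/(1+33/400) = 977/1000 ≈ 0.977000
step 2 [2y] bond c/1=7/200: DF=(254413/250000 − 7/200·(0.977000))/(1+7/200) = 4751/5000 ≈ 0.950200
step 3 [3y] bond c/1=29/400: DF=(4561029/4000000 − 29/400·(0.977000+0.950200))/(1+29/400) = 9329/10000 ≈ 0.932900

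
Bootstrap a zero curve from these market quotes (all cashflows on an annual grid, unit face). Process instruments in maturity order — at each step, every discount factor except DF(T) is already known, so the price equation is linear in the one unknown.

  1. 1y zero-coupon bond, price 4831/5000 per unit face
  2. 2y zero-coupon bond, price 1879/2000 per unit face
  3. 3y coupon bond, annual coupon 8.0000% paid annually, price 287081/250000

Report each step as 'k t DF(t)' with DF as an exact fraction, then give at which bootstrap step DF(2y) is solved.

step 1 [1y] zero: DF = P = 4831/5000 ≈ 0.966200
step 2 [2y] zero: DF = P = 1879/2000 ≈ 0.939500
step 3 [3y] bond c/1=2/25: DF=(287081/250000 − 2/25·(0.966200+0.939500))/(1+2/25) = 9221/10000 ≈ 0.922100

1 1 4831/5000
2 2 1879/2000
3 3 9221/10000
DF(2y) is solved at step 2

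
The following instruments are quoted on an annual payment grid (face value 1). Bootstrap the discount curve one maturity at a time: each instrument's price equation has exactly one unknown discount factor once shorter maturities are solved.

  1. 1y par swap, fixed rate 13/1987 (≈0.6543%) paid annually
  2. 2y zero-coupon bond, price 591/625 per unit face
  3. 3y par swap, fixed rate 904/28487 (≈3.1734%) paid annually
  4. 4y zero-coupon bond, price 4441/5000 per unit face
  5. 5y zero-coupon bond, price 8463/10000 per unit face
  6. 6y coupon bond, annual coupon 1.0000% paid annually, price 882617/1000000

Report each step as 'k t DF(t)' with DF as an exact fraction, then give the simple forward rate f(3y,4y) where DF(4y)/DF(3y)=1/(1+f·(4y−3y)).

step 1 [1y] swap r/1=13/1987: DF=(1 − 13/1987·(0))/(1+13/1987) = 1987/2000 ≈ 0.993500
step 2 [2y] zero: DF = P = 591/625 ≈ 0.945600
step 3 [3y] swap r/1=904/28487: DF=(1 − 904/28487·(0.993500+0.945600))/(1+904/28487) = 1137/1250 ≈ 0.909600
step 4 [4y] zero: DF = P = 4441/5000 ≈ 0.888200
step 5 [5y] zero: DF = P = 8463/10000 ≈ 0.846300
step 6 [6y] bond c/1=1/100: DF=(882617/1000000 − 1/100·(0.993500+0.945600+0.909600+0.888200+0.846300))/(1+1/100) = 1657/2000 ≈ 0.828500

1 1 1987/2000
2 2 591/625
3 3 1137/1250
4 4 4441/5000
5 5 8463/10000
6 6 1657/2000
f(3y,4y) = ((1137/1250)/(4441/5000) − 1)/(1) = 107/4441 ≈ 2.4094%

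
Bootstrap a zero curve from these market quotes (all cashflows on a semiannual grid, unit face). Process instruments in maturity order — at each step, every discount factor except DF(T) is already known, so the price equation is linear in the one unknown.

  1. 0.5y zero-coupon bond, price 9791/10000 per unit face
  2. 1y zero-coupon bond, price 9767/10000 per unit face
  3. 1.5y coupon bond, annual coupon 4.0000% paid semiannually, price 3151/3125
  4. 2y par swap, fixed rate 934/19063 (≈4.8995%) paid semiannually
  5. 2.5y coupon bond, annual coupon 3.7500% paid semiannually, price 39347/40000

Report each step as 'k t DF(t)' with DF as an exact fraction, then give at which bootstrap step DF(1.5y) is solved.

step 1 [0.5y] zero: DF = P = 9791/10000 ≈ 0.979100
step 2 [1y] zero: DF = P = 9767/10000 ≈ 0.976700
step 3 [1.5y] bond c/2=1/50: DF=(3151/3125 − 1/50·(0.979100+0.976700))/(1+1/50) = 4751/5000 ≈ 0.950200
step 4 [2y] swap r/2=467/19063: DF=(1 − 467/19063·(0.979100+0.976700+0.950200))/(1+467/19063) = 4533/5000 ≈ 0.906600
step 5 [2.5y] bond c/2=3/160: DF=(39347/40000 − 3/160·(0.979100+0.976700+0.950200+0.906600))/(1+3/160) = 4477/5000 ≈ 0.895400

1 1/2 9791/10000
2 1 9767/10000
3 3/2 4751/5000
4 2 4533/5000
5 5/2 4477/5000
DF(1.5y) is solved at step 3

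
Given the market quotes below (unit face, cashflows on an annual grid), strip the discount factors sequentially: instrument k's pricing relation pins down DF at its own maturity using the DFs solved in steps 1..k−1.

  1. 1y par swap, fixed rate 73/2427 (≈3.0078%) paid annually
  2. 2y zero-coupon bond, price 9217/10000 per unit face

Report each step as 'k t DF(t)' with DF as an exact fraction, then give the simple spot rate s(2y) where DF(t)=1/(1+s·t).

step 1 [1y] swap r/1=73/2427: DF=(1 − 73/2427·(0))/(1+73/2427) = 2427/2500 ≈ 0.970800
step 2 [2y] zero: DF = P = 9217/10000 ≈ 0.921700

1 1 2427/2500
2 2 9217/10000
s(2y) = (1/(9217/10000) − 1)/(2) = 783/18434 ≈ 4.2476%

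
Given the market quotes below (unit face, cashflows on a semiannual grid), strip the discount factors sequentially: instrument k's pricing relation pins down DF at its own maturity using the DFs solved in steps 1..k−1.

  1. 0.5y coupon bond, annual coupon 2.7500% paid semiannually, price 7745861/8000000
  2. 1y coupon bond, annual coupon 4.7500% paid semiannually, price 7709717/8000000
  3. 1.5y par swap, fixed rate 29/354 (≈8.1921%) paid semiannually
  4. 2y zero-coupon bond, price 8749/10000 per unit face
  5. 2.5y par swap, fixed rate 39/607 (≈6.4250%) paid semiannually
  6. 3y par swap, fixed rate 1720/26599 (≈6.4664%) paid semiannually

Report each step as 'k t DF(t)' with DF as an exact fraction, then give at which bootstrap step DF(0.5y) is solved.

1 1/2 9551/10000
2 1 1149/1250
3 3/2 8869/10000
4 2 8749/10000
5 5/2 8557/10000
6 3 207/250
DF(0.5y) is solved at step 1

step 1 [0.5y] bond c/2=11/800: DF=(7745861/8000000 − 11/800·(0))/(1+11/800) = 9551/10000 ≈ 0.955100
step 2 [1y] bond c/2=19/800: DF=(7709717/8000000 − 19/800·(0.955100))/(1+19/800) = 1149/1250 ≈ 0.919200
step 3 [1.5y] swap r/2=29/708: DF=(1 − 29/708·(0.955100+0.919200))/(1+29/708) = 8869/10000 ≈ 0.886900
step 4 [2y] zero: DF = P = 8749/10000 ≈ 0.874900
step 5 [2.5y] swap r/2=39/1214: DF=(1 − 39/1214·(0.955100+0.919200+0.886900+0.874900))/(1+39/1214) = 8557/10000 ≈ 0.855700
step 6 [3y] swap r/2=860/26599: DF=(1 − 860/26599·(0.955100+0.919200+0.886900+0.874900+0.855700))/(1+860/26599) = 207/250 ≈ 0.828000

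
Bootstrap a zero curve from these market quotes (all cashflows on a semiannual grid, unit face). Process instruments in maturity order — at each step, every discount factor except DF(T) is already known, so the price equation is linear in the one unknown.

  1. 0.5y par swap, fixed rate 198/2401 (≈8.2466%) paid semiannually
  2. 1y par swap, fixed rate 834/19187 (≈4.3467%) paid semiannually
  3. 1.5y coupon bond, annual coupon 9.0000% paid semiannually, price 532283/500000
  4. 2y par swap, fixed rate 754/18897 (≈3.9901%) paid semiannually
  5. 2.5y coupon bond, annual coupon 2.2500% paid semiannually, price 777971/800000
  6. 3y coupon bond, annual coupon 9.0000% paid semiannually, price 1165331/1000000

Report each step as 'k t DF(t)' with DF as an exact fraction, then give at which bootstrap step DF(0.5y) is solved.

step 1 [0.5y] swap r/2=99/2401: DF=(1 − 99/2401·(0))/(1+99/2401) = 2401/2500 ≈ 0.960400
step 2 [1y] swap r/2=417/19187: DF=(1 − 417/19187·(0.960400))/(1+417/19187) = 9583/10000 ≈ 0.958300
step 3 [1.5y] bond c/2=9/200: DF=(532283/500000 − 9/200·(0.960400+0.958300))/(1+9/200) = 9361/10000 ≈ 0.936100
step 4 [2y] swap r/2=377/18897: DF=(1 − 377/18897·(0.960400+0.958300+0.936100))/(1+377/18897) = 4623/5000 ≈ 0.924600
step 5 [2.5y] bond c/2=9/800: DF=(777971/800000 − 9/800·(0.960400+0.958300+0.936100+0.924600))/(1+9/800) = 2299/2500 ≈ 0.919600
step 6 [3y] bond c/2=9/200: DF=(1165331/1000000 − 9/200·(0.960400+0.958300+0.936100+0.924600+0.919600))/(1+9/200) = 1141/1250 ≈ 0.912800

1 1/2 2401/2500
2 1 9583/10000
3 3/2 9361/10000
4 2 4623/5000
5 5/2 2299/2500
6 3 1141/1250
DF(0.5y) is solved at step 1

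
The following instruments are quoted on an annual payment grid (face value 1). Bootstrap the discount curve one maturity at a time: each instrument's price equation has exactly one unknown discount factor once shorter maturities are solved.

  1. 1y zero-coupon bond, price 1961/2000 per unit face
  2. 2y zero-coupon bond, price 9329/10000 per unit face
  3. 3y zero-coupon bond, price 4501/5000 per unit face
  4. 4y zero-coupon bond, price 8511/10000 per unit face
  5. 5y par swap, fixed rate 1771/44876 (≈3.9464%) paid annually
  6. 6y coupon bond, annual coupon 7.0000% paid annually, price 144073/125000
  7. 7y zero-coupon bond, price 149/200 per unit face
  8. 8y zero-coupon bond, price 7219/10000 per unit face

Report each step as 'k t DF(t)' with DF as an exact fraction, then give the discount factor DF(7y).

step 1 [1y] zero: DF = P = 1961/2000 ≈ 0.980500
step 2 [2y] zero: DF = P = 9329/10000 ≈ 0.932900
step 3 [3y] zero: DF = P = 4501/5000 ≈ 0.900200
step 4 [4y] zero: DF = P = 8511/10000 ≈ 0.851100
step 5 [5y] swap r/1=1771/44876: DF=(1 − 1771/44876·(0.980500+0.932900+0.900200+0.851100))/(1+1771/44876) = 8229/10000 ≈ 0.822900
step 6 [6y] bond c/1=7/100: DF=(144073/125000 − 7/100·(0.980500+0.932900+0.900200+0.851100+0.822900))/(1+7/100) = 1959/2500 ≈ 0.783600
step 7 [7y] zero: DF = P = 149/200 ≈ 0.745000
step 8 [8y] zero: DF = P = 7219/10000 ≈ 0.721900

1 1 1961/2000
2 2 9329/10000
3 3 4501/5000
4 4 8511/10000
5 5 8229/10000
6 6 1959/2500
7 7 149/200
8 8 7219/10000
DF(7y) = 149/200 ≈ 0.745000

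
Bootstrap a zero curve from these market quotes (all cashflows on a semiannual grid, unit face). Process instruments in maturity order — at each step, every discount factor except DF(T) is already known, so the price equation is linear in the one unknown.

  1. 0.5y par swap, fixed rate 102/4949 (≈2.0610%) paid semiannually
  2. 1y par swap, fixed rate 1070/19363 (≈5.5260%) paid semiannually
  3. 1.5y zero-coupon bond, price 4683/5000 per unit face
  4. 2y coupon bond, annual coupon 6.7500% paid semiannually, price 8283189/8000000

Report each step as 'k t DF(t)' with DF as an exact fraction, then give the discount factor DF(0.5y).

1 1/2 4949/5000
2 1 1893/2000
3 3/2 4683/5000
4 2 4539/5000
DF(0.5y) = 4949/5000 ≈ 0.989800

step 1 [0.5y] swap r/2=51/4949: DF=(1 − 51/4949·(0))/(1+51/4949) = 4949/5000 ≈ 0.989800
step 2 [1y] swap r/2=535/19363: DF=(1 − 535/19363·(0.989800))/(1+535/19363) = 1893/2000 ≈ 0.946500
step 3 [1.5y] zero: DF = P = 4683/5000 ≈ 0.936600
step 4 [2y] bond c/2=27/800: DF=(8283189/8000000 − 27/800·(0.989800+0.946500+0.936600))/(1+27/800) = 4539/5000 ≈ 0.907800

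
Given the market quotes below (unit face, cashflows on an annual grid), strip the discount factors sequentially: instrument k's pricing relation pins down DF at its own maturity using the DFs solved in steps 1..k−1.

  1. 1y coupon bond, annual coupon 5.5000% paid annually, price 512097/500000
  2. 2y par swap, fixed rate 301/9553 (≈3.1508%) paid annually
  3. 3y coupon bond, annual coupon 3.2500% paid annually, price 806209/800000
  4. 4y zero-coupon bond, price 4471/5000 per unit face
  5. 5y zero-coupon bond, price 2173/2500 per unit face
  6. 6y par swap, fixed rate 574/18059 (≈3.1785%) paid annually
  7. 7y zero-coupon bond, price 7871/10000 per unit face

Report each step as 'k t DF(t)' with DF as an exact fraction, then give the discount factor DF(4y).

1 1 2427/2500
2 2 4699/5000
3 3 9159/10000
4 4 4471/5000
5 5 2173/2500
6 6 4139/5000
7 7 7871/10000
DF(4y) = 4471/5000 ≈ 0.894200

step 1 [1y] bond c/1=11/200: DF=(512097/500000 − 11/200·(0))/(1+11/200) = 2427/2500 ≈ 0.970800
step 2 [2y] swap r/1=301/9553: DF=(1 − 301/9553·(0.970800))/(1+301/9553) = 4699/5000 ≈ 0.939800
step 3 [3y] bond c/1=13/400: DF=(806209/800000 − 13/400·(0.970800+0.939800))/(1+13/400) = 9159/10000 ≈ 0.915900
step 4 [4y] zero: DF = P = 4471/5000 ≈ 0.894200
step 5 [5y] zero: DF = P = 2173/2500 ≈ 0.869200
step 6 [6y] swap r/1=574/18059: DF=(1 − 574/18059·(0.970800+0.939800+0.915900+0.894200+0.869200))/(1+574/18059) = 4139/5000 ≈ 0.827800
step 7 [7y] zero: DF = P = 7871/10000 ≈ 0.787100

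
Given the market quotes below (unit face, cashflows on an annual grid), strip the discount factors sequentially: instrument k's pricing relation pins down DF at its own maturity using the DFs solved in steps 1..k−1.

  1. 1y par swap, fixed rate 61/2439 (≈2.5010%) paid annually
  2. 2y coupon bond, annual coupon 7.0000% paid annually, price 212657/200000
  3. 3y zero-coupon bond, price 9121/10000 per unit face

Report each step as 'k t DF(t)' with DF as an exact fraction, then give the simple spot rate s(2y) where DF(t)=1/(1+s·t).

1 1 2439/2500
2 2 9299/10000
3 3 9121/10000
s(2y) = (1/(9299/10000) − 1)/(2) = 701/18598 ≈ 3.7692%

step 1 [1y] swap r/1=61/2439: DF=(1 − 61/2439·(0))/(1+61/2439) = 2439/2500 ≈ 0.975600
step 2 [2y] bond c/1=7/100: DF=(212657/200000 − 7/100·(0.975600))/(1+7/100) = 9299/10000 ≈ 0.929900
step 3 [3y] zero: DF = P = 9121/10000 ≈ 0.912100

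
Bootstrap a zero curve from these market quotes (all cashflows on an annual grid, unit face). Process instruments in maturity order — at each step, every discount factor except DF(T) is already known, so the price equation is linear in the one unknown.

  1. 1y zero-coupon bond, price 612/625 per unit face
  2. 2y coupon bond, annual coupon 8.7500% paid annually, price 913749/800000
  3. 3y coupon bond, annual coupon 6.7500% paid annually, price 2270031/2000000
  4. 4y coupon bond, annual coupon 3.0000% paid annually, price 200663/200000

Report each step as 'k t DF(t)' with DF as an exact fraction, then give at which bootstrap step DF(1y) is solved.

step 1 [1y] zero: DF = P = 612/625 ≈ 0.979200
step 2 [2y] bond c/1=7/80: DF=(913749/800000 − 7/80·(0.979200))/(1+7/80) = 1943/2000 ≈ 0.971500
step 3 [3y] bond c/1=27/400: DF=(2270031/2000000 − 27/400·(0.979200+0.971500))/(1+27/400) = 9399/10000 ≈ 0.939900
step 4 [4y] bond c/1=3/100: DF=(200663/200000 − 3/100·(0.979200+0.971500+0.939900))/(1+3/100) = 8899/10000 ≈ 0.889900

1 1 612/625
2 2 1943/2000
3 3 9399/10000
4 4 8899/10000
DF(1y) is solved at step 1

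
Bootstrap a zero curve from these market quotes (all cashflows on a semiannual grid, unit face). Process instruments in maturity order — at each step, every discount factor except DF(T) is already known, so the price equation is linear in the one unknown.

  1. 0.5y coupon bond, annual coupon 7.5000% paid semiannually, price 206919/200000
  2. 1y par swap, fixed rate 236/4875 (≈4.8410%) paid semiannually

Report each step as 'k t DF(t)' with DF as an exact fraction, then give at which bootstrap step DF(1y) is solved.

step 1 [0.5y] bond c/2=3/80: DF=(206919/200000 − 3/80·(0))/(1+3/80) = 2493/2500 ≈ 0.997200
step 2 [1y] swap r/2=118/4875: DF=(1 − 118/4875·(0.997200))/(1+118/4875) = 1191/1250 ≈ 0.952800

1 1/2 2493/2500
2 1 1191/1250
DF(1y) is solved at step 2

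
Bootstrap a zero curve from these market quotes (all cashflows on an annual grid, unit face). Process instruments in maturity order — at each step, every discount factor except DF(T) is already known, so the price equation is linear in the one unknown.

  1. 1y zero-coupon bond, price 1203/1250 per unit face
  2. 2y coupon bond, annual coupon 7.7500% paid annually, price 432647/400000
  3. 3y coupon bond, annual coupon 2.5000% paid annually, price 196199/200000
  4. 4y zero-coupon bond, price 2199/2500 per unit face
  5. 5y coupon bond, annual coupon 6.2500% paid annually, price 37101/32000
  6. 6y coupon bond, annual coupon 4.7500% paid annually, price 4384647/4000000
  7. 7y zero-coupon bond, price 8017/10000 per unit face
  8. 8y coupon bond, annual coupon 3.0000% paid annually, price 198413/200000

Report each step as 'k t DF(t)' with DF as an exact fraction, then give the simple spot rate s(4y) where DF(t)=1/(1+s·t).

step 1 [1y] zero: DF = P = 1203/1250 ≈ 0.962400
step 2 [2y] bond c/1=31/400: DF=(432647/400000 − 31/400·(0.962400))/(1+31/400) = 4673/5000 ≈ 0.934600
step 3 [3y] bond c/1=1/40: DF=(196199/200000 − 1/40·(0.962400+0.934600))/(1+1/40) = 2277/2500 ≈ 0.910800
step 4 [4y] zero: DF = P = 2199/2500 ≈ 0.879600
step 5 [5y] bond c/1=1/16: DF=(37101/32000 − 1/16·(0.962400+0.934600+0.910800+0.879600))/(1+1/16) = 8743/10000 ≈ 0.874300
step 6 [6y] bond c/1=19/400: DF=(4384647/4000000 − 19/400·(0.962400+0.934600+0.910800+0.879600+0.874300))/(1+19/400) = 2099/2500 ≈ 0.839600
step 7 [7y] zero: DF = P = 8017/10000 ≈ 0.801700
step 8 [8y] bond c/1=3/100: DF=(198413/200000 − 3/100·(0.962400+0.934600+0.910800+0.879600+0.874300+0.839600+0.801700))/(1+3/100) = 313/400 ≈ 0.782500

1 1 1203/1250
2 2 4673/5000
3 3 2277/2500
4 4 2199/2500
5 5 8743/10000
6 6 2099/2500
7 7 8017/10000
8 8 313/400
s(4y) = (1/(2199/2500) − 1)/(4) = 301/8796 ≈ 3.4220%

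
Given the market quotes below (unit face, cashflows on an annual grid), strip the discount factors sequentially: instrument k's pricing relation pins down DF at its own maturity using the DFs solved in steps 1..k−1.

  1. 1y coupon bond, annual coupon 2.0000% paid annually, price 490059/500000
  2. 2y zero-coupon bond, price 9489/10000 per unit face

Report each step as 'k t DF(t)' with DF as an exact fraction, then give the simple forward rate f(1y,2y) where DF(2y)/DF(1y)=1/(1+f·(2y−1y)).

step 1 [1y] bond c/1=1/50: DF=(490059/500000 − 1/50·(0))/(1+1/50) = 9609/10000 ≈ 0.960900
step 2 [2y] zero: DF = P = 9489/10000 ≈ 0.948900

1 1 9609/10000
2 2 9489/10000
f(1y,2y) = ((9609/10000)/(9489/10000) − 1)/(1) = 40/3163 ≈ 1.2646%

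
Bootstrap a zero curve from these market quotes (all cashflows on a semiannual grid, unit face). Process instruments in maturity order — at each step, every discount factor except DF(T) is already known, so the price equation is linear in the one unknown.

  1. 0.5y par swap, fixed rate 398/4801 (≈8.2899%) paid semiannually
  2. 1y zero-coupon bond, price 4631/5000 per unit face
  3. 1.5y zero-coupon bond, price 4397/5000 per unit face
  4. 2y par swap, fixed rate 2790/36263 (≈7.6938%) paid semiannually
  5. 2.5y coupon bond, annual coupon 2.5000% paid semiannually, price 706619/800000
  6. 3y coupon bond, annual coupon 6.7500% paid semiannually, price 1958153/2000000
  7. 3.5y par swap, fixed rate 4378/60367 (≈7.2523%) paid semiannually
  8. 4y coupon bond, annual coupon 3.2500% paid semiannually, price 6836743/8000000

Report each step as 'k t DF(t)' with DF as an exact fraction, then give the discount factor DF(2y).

step 1 [0.5y] swap r/2=199/4801: DF=(1 − 199/4801·(0))/(1+199/4801) = 4801/5000 ≈ 0.960200
step 2 [1y] zero: DF = P = 4631/5000 ≈ 0.926200
step 3 [1.5y] zero: DF = P = 4397/5000 ≈ 0.879400
step 4 [2y] swap r/2=1395/36263: DF=(1 − 1395/36263·(0.960200+0.926200+0.879400))/(1+1395/36263) = 1721/2000 ≈ 0.860500
step 5 [2.5y] bond c/2=1/80: DF=(706619/800000 − 1/80·(0.960200+0.926200+0.879400+0.860500))/(1+1/80) = 2069/2500 ≈ 0.827600
step 6 [3y] bond c/2=27/800: DF=(1958153/2000000 − 27/800·(0.960200+0.926200+0.879400+0.860500+0.827600))/(1+27/800) = 8017/10000 ≈ 0.801700
step 7 [3.5y] swap r/2=2189/60367: DF=(1 − 2189/60367·(0.960200+0.926200+0.879400+0.860500+0.827600+0.801700))/(1+2189/60367) = 7811/10000 ≈ 0.781100
step 8 [4y] bond c/2=13/800: DF=(6836743/8000000 − 13/800·(0.960200+0.926200+0.879400+0.860500+0.827600+0.801700+0.781100))/(1+13/800) = 1861/2500 ≈ 0.744400

1 1/2 4801/5000
2 1 4631/5000
3 3/2 4397/5000
4 2 1721/2000
5 5/2 2069/2500
6 3 8017/10000
7 7/2 7811/10000
8 4 1861/2500
DF(2y) = 1721/2000 ≈ 0.860500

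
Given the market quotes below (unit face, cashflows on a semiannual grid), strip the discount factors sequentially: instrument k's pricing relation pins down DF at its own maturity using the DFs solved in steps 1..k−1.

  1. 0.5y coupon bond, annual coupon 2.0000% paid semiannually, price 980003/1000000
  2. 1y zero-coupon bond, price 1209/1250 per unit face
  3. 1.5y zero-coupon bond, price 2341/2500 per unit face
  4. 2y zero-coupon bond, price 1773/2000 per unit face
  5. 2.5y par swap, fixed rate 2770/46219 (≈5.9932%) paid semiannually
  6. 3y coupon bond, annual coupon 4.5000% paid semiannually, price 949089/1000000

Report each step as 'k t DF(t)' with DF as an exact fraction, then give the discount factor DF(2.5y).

step 1 [0.5y] bond c/2=1/100: DF=(980003/1000000 − 1/100·(0))/(1+1/100) = 9703/10000 ≈ 0.970300
step 2 [1y] zero: DF = P = 1209/1250 ≈ 0.967200
step 3 [1.5y] zero: DF = P = 2341/2500 ≈ 0.936400
step 4 [2y] zero: DF = P = 1773/2000 ≈ 0.886500
step 5 [2.5y] swap r/2=1385/46219: DF=(1 − 1385/46219·(0.970300+0.967200+0.936400+0.886500))/(1+1385/46219) = 1723/2000 ≈ 0.861500
step 6 [3y] bond c/2=9/400: DF=(949089/1000000 − 9/400·(0.970300+0.967200+0.936400+0.886500+0.861500))/(1+9/400) = 1653/2000 ≈ 0.826500

1 1/2 9703/10000
2 1 1209/1250
3 3/2 2341/2500
4 2 1773/2000
5 5/2 1723/2000
6 3 1653/2000
DF(2.5y) = 1723/2000 ≈ 0.861500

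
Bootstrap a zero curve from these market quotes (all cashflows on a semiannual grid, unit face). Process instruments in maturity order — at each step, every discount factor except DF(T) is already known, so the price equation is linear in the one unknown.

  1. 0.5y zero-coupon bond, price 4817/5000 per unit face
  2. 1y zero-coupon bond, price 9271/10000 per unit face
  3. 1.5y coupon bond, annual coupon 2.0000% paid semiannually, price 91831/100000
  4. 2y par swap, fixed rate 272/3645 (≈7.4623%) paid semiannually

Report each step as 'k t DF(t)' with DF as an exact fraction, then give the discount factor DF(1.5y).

1 1/2 4817/5000
2 1 9271/10000
3 3/2 1781/2000
4 2 108/125
DF(1.5y) = 1781/2000 ≈ 0.890500

step 1 [0.5y] zero: DF = P = 4817/5000 ≈ 0.963400
step 2 [1y] zero: DF = P = 9271/10000 ≈ 0.927100
step 3 [1.5y] bond c/2=1/100: DF=(91831/100000 − 1/100·(0.963400+0.927100))/(1+1/100) = 1781/2000 ≈ 0.890500
step 4 [2y] swap r/2=136/3645: DF=(1 − 136/3645·(0.963400+0.927100+0.890500))/(1+136/3645) = 108/125 ≈ 0.864000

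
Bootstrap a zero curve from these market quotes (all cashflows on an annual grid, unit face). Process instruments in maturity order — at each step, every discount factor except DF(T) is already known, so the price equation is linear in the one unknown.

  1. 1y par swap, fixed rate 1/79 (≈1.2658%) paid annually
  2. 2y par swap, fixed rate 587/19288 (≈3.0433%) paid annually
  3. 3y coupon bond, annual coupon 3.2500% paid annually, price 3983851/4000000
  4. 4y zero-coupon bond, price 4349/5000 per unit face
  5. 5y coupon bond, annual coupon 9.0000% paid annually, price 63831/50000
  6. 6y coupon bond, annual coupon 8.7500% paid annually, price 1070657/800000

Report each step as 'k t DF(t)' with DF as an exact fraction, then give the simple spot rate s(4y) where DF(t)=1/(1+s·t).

1 1 79/80
2 2 9413/10000
3 3 9039/10000
4 4 4349/5000
5 5 1731/2000
6 6 8631/10000
s(4y) = (1/(4349/5000) − 1)/(4) = 651/17396 ≈ 3.7422%

step 1 [1y] swap r/1=1/79: DF=(1 − 1/79·(0))/(1+1/79) = 79/80 ≈ 0.987500
step 2 [2y] swap r/1=587/19288: DF=(1 − 587/19288·(0.987500))/(1+587/19288) = 9413/10000 ≈ 0.941300
step 3 [3y] bond c/1=13/400: DF=(3983851/4000000 − 13/400·(0.987500+0.941300))/(1+13/400) = 9039/10000 ≈ 0.903900
step 4 [4y] zero: DF = P = 4349/5000 ≈ 0.869800
step 5 [5y] bond c/1=9/100: DF=(63831/50000 − 9/100·(0.987500+0.941300+0.903900+0.869800))/(1+9/100) = 1731/2000 ≈ 0.865500
step 6 [6y] bond c/1=7/80: DF=(1070657/800000 − 7/80·(0.987500+0.941300+0.903900+0.869800+0.865500))/(1+7/80) = 8631/10000 ≈ 0.863100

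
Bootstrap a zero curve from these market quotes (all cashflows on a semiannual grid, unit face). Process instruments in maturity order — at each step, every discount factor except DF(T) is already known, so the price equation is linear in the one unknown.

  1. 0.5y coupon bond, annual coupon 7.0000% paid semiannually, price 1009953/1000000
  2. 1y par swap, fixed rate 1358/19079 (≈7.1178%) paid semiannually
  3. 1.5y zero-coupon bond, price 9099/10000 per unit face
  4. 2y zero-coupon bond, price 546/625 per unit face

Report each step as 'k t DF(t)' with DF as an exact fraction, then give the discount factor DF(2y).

step 1 [0.5y] bond c/2=7/200: DF=(1009953/1000000 − 7/200·(0))/(1+7/200) = 4879/5000 ≈ 0.975800
step 2 [1y] swap r/2=679/19079: DF=(1 − 679/19079·(0.975800))/(1+679/19079) = 9321/10000 ≈ 0.932100
step 3 [1.5y] zero: DF = P = 9099/10000 ≈ 0.909900
step 4 [2y] zero: DF = P = 546/625 ≈ 0.873600

1 1/2 4879/5000
2 1 9321/10000
3 3/2 9099/10000
4 2 546/625
DF(2y) = 546/625 ≈ 0.873600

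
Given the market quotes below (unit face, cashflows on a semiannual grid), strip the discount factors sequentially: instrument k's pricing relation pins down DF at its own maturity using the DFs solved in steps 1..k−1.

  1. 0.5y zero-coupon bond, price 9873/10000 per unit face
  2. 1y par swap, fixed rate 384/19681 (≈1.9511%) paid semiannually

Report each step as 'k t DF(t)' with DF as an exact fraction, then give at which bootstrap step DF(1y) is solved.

step 1 [0.5y] zero: DF = P = 9873/10000 ≈ 0.987300
step 2 [1y] swap r/2=192/19681: DF=(1 − 192/19681·(0.987300))/(1+192/19681) = 613/625 ≈ 0.980800

1 1/2 9873/10000
2 1 613/625
DF(1y) is solved at step 2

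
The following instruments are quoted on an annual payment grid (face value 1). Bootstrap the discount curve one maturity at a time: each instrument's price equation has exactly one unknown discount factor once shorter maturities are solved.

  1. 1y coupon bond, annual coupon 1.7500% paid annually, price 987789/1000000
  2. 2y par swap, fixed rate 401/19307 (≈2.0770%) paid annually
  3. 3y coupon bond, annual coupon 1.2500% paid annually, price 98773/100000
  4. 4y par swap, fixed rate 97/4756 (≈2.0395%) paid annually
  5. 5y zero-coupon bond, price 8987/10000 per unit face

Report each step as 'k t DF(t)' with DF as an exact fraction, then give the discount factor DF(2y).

step 1 [1y] bond c/1=7/400: DF=(987789/1000000 − 7/400·(0))/(1+7/400) = 2427/2500 ≈ 0.970800
step 2 [2y] swap r/1=401/19307: DF=(1 − 401/19307·(0.970800))/(1+401/19307) = 9599/10000 ≈ 0.959900
step 3 [3y] bond c/1=1/80: DF=(98773/100000 − 1/80·(0.970800+0.959900))/(1+1/80) = 9517/10000 ≈ 0.951700
step 4 [4y] swap r/1=97/4756: DF=(1 − 97/4756·(0.970800+0.959900+0.951700))/(1+97/4756) = 1153/1250 ≈ 0.922400
step 5 [5y] zero: DF = P = 8987/10000 ≈ 0.898700

1 1 2427/2500
2 2 9599/10000
3 3 9517/10000
4 4 1153/1250
5 5 8987/10000
DF(2y) = 9599/10000 ≈ 0.959900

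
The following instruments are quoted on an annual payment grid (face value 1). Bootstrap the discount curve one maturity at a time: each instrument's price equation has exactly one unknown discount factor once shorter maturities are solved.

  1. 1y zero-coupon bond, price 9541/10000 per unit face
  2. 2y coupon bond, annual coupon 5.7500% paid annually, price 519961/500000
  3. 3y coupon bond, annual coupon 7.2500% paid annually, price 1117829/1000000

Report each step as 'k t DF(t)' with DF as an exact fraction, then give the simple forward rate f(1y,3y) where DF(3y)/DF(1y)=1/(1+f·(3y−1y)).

1 1 9541/10000
2 2 1863/2000
3 3 2287/2500
f(1y,3y) = ((9541/10000)/(2287/2500) − 1)/(2) = 393/18296 ≈ 2.1480%

step 1 [1y] zero: DF = P = 9541/10000 ≈ 0.954100
step 2 [2y] bond c/1=23/400: DF=(519961/500000 − 23/400·(0.954100))/(1+23/400) = 1863/2000 ≈ 0.931500
step 3 [3y] bond c/1=29/400: DF=(1117829/1000000 − 29/400·(0.954100+0.931500))/(1+29/400) = 2287/2500 ≈ 0.914800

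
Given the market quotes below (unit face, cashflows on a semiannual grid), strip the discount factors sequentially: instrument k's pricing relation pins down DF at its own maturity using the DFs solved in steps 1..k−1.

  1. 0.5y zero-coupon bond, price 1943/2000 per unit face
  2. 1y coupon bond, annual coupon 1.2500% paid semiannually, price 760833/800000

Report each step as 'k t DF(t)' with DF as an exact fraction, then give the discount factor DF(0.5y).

step 1 [0.5y] zero: DF = P = 1943/2000 ≈ 0.971500
step 2 [1y] bond c/2=1/160: DF=(760833/800000 − 1/160·(0.971500))/(1+1/160) = 9391/10000 ≈ 0.939100

1 1/2 1943/2000
2 1 9391/10000
DF(0.5y) = 1943/2000 ≈ 0.971500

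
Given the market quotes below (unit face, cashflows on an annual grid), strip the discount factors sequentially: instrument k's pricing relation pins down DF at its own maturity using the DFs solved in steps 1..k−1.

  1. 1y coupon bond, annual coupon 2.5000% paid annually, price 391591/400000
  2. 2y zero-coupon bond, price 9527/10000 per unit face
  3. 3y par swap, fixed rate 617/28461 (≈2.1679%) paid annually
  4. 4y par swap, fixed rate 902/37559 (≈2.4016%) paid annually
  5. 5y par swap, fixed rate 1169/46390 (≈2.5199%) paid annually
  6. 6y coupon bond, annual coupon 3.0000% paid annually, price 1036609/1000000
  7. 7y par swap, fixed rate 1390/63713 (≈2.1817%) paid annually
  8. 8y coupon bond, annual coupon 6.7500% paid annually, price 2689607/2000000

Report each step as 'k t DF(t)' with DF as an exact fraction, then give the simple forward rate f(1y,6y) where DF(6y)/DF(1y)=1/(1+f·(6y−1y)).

1 1 9551/10000
2 2 9527/10000
3 3 9383/10000
4 4 4549/5000
5 5 8831/10000
6 6 8713/10000
7 7 861/1000
8 8 8569/10000
f(1y,6y) = ((9551/10000)/(8713/10000) − 1)/(5) = 838/43565 ≈ 1.9236%

step 1 [1y] bond c/1=1/40: DF=(391591/400000 − 1/40·(0))/(1+1/40) = 9551/10000 ≈ 0.955100
step 2 [2y] zero: DF = P = 9527/10000 ≈ 0.952700
step 3 [3y] swap r/1=617/28461: DF=(1 − 617/28461·(0.955100+0.952700))/(1+617/28461) = 9383/10000 ≈ 0.938300
step 4 [4y] swap r/1=902/37559: DF=(1 − 902/37559·(0.955100+0.952700+0.938300))/(1+902/37559) = 4549/5000 ≈ 0.909800
step 5 [5y] swap r/1=1169/46390: DF=(1 − 1169/46390·(0.955100+0.952700+0.938300+0.909800))/(1+1169/46390) = 8831/10000 ≈ 0.883100
step 6 [6y] bond c/1=3/100: DF=(1036609/1000000 − 3/100·(0.955100+0.952700+0.938300+0.909800+0.883100))/(1+3/100) = 8713/10000 ≈ 0.871300
step 7 [7y] swap r/1=1390/63713: DF=(1 − 1390/63713·(0.955100+0.952700+0.938300+0.909800+0.883100+0.871300))/(1+1390/63713) = 861/1000 ≈ 0.861000
step 8 [8y] bond c/1=27/400: DF=(2689607/2000000 − 27/400·(0.955100+0.952700+0.938300+0.909800+0.883100+0.871300+0.861000))/(1+27/400) = 8569/10000 ≈ 0.856900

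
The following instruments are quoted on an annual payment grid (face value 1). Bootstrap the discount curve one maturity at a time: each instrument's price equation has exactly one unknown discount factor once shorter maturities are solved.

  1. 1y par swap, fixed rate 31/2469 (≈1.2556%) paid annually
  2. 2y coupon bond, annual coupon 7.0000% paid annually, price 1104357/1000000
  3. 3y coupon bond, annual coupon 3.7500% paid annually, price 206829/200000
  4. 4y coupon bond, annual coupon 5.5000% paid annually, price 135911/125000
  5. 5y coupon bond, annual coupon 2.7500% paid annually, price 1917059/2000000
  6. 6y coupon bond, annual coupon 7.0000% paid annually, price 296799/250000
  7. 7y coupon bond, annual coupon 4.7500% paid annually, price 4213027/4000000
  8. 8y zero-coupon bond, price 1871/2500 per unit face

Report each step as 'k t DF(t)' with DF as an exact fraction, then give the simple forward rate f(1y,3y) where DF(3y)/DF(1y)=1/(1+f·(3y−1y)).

step 1 [1y] swap r/1=31/2469: DF=(1 − 31/2469·(0))/(1+31/2469) = 2469/2500 ≈ 0.987600
step 2 [2y] bond c/1=7/100: DF=(1104357/1000000 − 7/100·(0.987600))/(1+7/100) = 387/400 ≈ 0.967500
step 3 [3y] bond c/1=3/80: DF=(206829/200000 − 3/80·(0.987600+0.967500))/(1+3/80) = 9261/10000 ≈ 0.926100
step 4 [4y] bond c/1=11/200: DF=(135911/125000 − 11/200·(0.987600+0.967500+0.926100))/(1+11/200) = 2201/2500 ≈ 0.880400
step 5 [5y] bond c/1=11/400: DF=(1917059/2000000 − 11/400·(0.987600+0.967500+0.926100+0.880400))/(1+11/400) = 4161/5000 ≈ 0.832200
step 6 [6y] bond c/1=7/100: DF=(296799/250000 − 7/100·(0.987600+0.967500+0.926100+0.880400+0.832200))/(1+7/100) = 809/1000 ≈ 0.809000
step 7 [7y] bond c/1=19/400: DF=(4213027/4000000 − 19/400·(0.987600+0.967500+0.926100+0.880400+0.832200+0.809000))/(1+19/400) = 1521/2000 ≈ 0.760500
step 8 [8y] zero: DF = P = 1871/2500 ≈ 0.748400

1 1 2469/2500
2 2 387/400
3 3 9261/10000
4 4 2201/2500
5 5 4161/5000
6 6 809/1000
7 7 1521/2000
8 8 1871/2500
f(1y,3y) = ((2469/2500)/(9261/10000) − 1)/(2) = 205/6174 ≈ 3.3204%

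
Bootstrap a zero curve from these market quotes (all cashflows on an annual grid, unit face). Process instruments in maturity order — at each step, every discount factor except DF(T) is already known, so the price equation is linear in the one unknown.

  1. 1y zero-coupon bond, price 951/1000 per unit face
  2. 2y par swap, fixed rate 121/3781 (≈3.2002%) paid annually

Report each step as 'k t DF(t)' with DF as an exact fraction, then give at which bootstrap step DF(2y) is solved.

1 1 951/1000
2 2 1879/2000
DF(2y) is solved at step 2

step 1 [1y] zero: DF = P = 951/1000 ≈ 0.951000
step 2 [2y] swap r/1=121/3781: DF=(1 − 121/3781·(0.951000))/(1+121/3781) = 1879/2000 ≈ 0.939500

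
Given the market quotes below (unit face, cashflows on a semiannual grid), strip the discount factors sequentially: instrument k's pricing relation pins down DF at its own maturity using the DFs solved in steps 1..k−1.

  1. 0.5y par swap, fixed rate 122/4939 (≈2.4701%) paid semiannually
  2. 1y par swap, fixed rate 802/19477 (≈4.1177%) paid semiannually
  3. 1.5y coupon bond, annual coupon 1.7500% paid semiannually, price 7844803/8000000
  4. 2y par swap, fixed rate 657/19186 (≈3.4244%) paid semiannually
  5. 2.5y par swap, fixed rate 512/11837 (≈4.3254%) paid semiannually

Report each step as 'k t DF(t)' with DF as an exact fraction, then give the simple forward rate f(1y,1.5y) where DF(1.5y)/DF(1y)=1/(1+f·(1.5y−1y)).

step 1 [0.5y] swap r/2=61/4939: DF=(1 − 61/4939·(0))/(1+61/4939) = 4939/5000 ≈ 0.987800
step 2 [1y] swap r/2=401/19477: DF=(1 − 401/19477·(0.987800))/(1+401/19477) = 9599/10000 ≈ 0.959900
step 3 [1.5y] bond c/2=7/800: DF=(7844803/8000000 − 7/800·(0.987800+0.959900))/(1+7/800) = 597/625 ≈ 0.955200
step 4 [2y] swap r/2=657/38372: DF=(1 − 657/38372·(0.987800+0.959900+0.955200))/(1+657/38372) = 9343/10000 ≈ 0.934300
step 5 [2.5y] swap r/2=256/11837: DF=(1 − 256/11837·(0.987800+0.959900+0.955200+0.934300))/(1+256/11837) = 561/625 ≈ 0.897600

1 1/2 4939/5000
2 1 9599/10000
3 3/2 597/625
4 2 9343/10000
5 5/2 561/625
f(1y,1.5y) = ((9599/10000)/(597/625) − 1)/(1/2) = 47/4776 ≈ 0.9841%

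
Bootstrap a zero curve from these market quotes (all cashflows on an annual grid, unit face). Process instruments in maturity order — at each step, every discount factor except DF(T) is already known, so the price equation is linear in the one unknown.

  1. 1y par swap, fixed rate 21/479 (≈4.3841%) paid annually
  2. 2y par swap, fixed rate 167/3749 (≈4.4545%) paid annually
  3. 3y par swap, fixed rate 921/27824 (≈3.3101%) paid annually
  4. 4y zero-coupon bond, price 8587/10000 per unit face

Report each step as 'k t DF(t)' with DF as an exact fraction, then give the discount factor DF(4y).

1 1 479/500
2 2 1833/2000
3 3 9079/10000
4 4 8587/10000
DF(4y) = 8587/10000 ≈ 0.858700

step 1 [1y] swap r/1=21/479: DF=(1 − 21/479·(0))/(1+21/479) = 479/500 ≈ 0.958000
step 2 [2y] swap r/1=167/3749: DF=(1 − 167/3749·(0.958000))/(1+167/3749) = 1833/2000 ≈ 0.916500
step 3 [3y] swap r/1=921/27824: DF=(1 − 921/27824·(0.958000+0.916500))/(1+921/27824) = 9079/10000 ≈ 0.907900
step 4 [4y] zero: DF = P = 8587/10000 ≈ 0.858700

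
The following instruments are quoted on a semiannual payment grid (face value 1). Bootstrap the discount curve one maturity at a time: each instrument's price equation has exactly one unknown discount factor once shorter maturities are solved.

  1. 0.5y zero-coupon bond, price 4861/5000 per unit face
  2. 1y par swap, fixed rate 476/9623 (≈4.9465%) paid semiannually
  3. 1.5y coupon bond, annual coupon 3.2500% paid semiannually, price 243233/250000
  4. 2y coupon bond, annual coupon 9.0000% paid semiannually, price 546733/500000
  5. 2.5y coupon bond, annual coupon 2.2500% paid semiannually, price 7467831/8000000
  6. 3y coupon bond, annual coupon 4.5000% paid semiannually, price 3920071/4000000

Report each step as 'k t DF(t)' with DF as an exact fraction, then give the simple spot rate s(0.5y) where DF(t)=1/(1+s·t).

step 1 [0.5y] zero: DF = P = 4861/5000 ≈ 0.972200
step 2 [1y] swap r/2=238/9623: DF=(1 − 238/9623·(0.972200))/(1+238/9623) = 2381/2500 ≈ 0.952400
step 3 [1.5y] bond c/2=13/800: DF=(243233/250000 − 13/800·(0.972200+0.952400))/(1+13/800) = 4633/5000 ≈ 0.926600
step 4 [2y] bond c/2=9/200: DF=(546733/500000 − 9/200·(0.972200+0.952400+0.926600))/(1+9/200) = 2309/2500 ≈ 0.923600
step 5 [2.5y] bond c/2=9/800: DF=(7467831/8000000 − 9/800·(0.972200+0.952400+0.926600+0.923600))/(1+9/800) = 8811/10000 ≈ 0.881100
step 6 [3y] bond c/2=9/400: DF=(3920071/4000000 − 9/400·(0.972200+0.952400+0.926600+0.923600+0.881100))/(1+9/400) = 107/125 ≈ 0.856000

1 1/2 4861/5000
2 1 2381/2500
3 3/2 4633/5000
4 2 2309/2500
5 5/2 8811/10000
6 3 107/125
s(0.5y) = (1/(4861/5000) − 1)/(1/2) = 278/4861 ≈ 5.7190%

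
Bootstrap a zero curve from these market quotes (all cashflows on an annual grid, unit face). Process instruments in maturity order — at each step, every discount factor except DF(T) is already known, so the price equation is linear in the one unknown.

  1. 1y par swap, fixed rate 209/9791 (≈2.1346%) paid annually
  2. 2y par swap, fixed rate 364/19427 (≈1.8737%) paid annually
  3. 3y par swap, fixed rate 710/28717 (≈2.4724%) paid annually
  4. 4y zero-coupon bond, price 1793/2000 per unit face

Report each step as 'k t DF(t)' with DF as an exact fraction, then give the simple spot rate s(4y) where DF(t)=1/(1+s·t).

1 1 9791/10000
2 2 2409/2500
3 3 929/1000
4 4 1793/2000
s(4y) = (1/(1793/2000) − 1)/(4) = 207/7172 ≈ 2.8862%

step 1 [1y] swap r/1=209/9791: DF=(1 − 209/9791·(0))/(1+209/9791) = 9791/10000 ≈ 0.979100
step 2 [2y] swap r/1=364/19427: DF=(1 − 364/19427·(0.979100))/(1+364/19427) = 2409/2500 ≈ 0.963600
step 3 [3y] swap r/1=710/28717: DF=(1 − 710/28717·(0.979100+0.963600))/(1+710/28717) = 929/1000 ≈ 0.929000
step 4 [4y] zero: DF = P = 1793/2000 ≈ 0.896500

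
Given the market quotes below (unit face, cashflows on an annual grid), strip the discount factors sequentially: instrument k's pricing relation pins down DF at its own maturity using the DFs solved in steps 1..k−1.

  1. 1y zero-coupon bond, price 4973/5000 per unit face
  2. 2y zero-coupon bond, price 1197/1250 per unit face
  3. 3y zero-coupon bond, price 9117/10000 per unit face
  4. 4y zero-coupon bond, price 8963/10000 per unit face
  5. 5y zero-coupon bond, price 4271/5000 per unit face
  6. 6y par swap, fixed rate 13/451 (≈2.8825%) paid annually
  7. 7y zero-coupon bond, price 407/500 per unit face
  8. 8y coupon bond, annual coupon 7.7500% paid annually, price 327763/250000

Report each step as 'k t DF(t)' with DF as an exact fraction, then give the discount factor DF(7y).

step 1 [1y] zero: DF = P = 4973/5000 ≈ 0.994600
step 2 [2y] zero: DF = P = 1197/1250 ≈ 0.957600
step 3 [3y] zero: DF = P = 9117/10000 ≈ 0.911700
step 4 [4y] zero: DF = P = 8963/10000 ≈ 0.896300
step 5 [5y] zero: DF = P = 4271/5000 ≈ 0.854200
step 6 [6y] swap r/1=13/451: DF=(1 − 13/451·(0.994600+0.957600+0.911700+0.896300+0.854200))/(1+13/451) = 8427/10000 ≈ 0.842700
step 7 [7y] zero: DF = P = 407/500 ≈ 0.814000
step 8 [8y] bond c/1=31/400: DF=(327763/250000 − 31/400·(0.994600+0.957600+0.911700+0.896300+0.854200+0.842700+0.814000))/(1+31/400) = 7657/10000 ≈ 0.765700

1 1 4973/5000
2 2 1197/1250
3 3 9117/10000
4 4 8963/10000
5 5 4271/5000
6 6 8427/10000
7 7 407/500
8 8 7657/10000
DF(7y) = 407/500 ≈ 0.814000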